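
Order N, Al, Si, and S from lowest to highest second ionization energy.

Si < Al < S < N

Consider each +1 ion: N⁺ still has 4 valence electrons; Al⁺ still has 2 valence electrons; Si⁺ still has 3 valence electrons; S⁺ still has 5 valence electrons.
All are still removing valence electrons, so compare the +1 ions as you would atoms: IE_2 generally rises across a period (higher Z_eff) and falls down a group (larger shell), subject to the usual subshell exceptions.
Valence configurations: N⁺ [He]2s²2p², Al⁺ [Ne]3s², Si⁺ [Ne]3s²3p¹, S⁺ [Ne]3s²3p³.
Si⁺ loses a lone 3p electron whereas Al⁺ must break into a filled 3s² pair, so IE_2(Al) > IE_2(Si) even though Si has the higher nuclear charge.
Tabulated IE_2 (kJ/mol): N 2856, Al 1817, Si 1577, S 2252.
Overall IE_2 order: Si < Al < S < N.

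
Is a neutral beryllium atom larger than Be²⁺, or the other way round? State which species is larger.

Be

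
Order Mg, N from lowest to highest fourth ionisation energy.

N < Mg

IE_4 is the cost of taking one more electron from the +3 cation: Mg³⁺ is already 1 electron into the core; N³⁺ still has 2 valence electrons.
Pulling an electron out of a noble-gas core costs far more than removing a remaining valence electron, so Mg sits at the high end of IE_4.
Approximate IE_4 values (kJ/mol): Mg 10543, N 7475.
Putting it together, IE_4: N < Mg.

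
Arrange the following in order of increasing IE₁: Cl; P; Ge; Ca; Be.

Be is in period 2, group 2; P is in period 3, group 15; Cl is in period 3, group 17; Ca is in period 4, group 2; Ge is in period 4, group 14.
Across a period the outer electron is held more tightly (higher IE₁); down a group it sits in a higher shell, more shielded, and comes off more easily.
These span different periods and groups, so the two trends combine.
Ge > Ca: Ge lies to the right of Ca in period 4, so the across-period effect alone puts Ge higher.
Be > Ge: the two effects oppose for this pair; the down-group effect wins (900 vs 762 kJ/mol).
P > Be: the two effects oppose for this pair; the across-period effect wins (1012 vs 900 kJ/mol).
Cl > P: both are in period 3; the period trend gives Cl the larger value.
Tabulated first ionization energy (kJ/mol): Be 900, P 1012, Cl 1251, Ca 590, Ge 762.
So from lowest to highest: Ca < Ge < Be < P < Cl.

Ca < Ge < Be < P < Cl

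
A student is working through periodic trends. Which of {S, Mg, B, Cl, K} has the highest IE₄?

After 3 electrons have been removed, what remains? S³⁺ still has 3 valence electrons; Mg³⁺ is already 1 electron into the core; B³⁺ is the bare [He] core; Cl³⁺ still has 4 valence electrons; K³⁺ is already 2 electrons into the core.
Pulling an electron out of a noble-gas core costs far more than removing a remaining valence electron, so K, Mg and B sit at the high end of IE_4.
Valence configurations: S³⁺ [Ne]3s²3p¹, Cl³⁺ [Ne]3s²3p².
Tabulated IE_4 (kJ/mol): S 4556, Mg 10543, B 25026, Cl 5159, K 5877.
Hence IE_4: S < Cl < K < Mg < B.

B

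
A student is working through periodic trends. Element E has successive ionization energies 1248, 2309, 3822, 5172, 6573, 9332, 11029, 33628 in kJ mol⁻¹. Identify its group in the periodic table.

Look for the largest jump between consecutive ionization energies: IE8/IE7 ≈ 3.0, far larger than any earlier ratio.
That jump marks the point where a core electron is being removed. So the atom has 7 valence electrons.
A main-group element with 7 valence electrons is in group 17.

Group 17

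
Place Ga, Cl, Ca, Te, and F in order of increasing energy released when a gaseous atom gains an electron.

Ca < Ga < Te < F < Cl

F is in period 2, group 17; Cl is in period 3, group 17; Ca is in period 4, group 2; Ga is in period 4, group 13; Te is in period 5, group 16.
EA tends to increase across a period and decrease down a group, though the pattern is less regular than for IE or radius.
These span different periods and groups, so the two trends combine.
Ga > Ca: Ga lies to the right of Ca in period 4, so the across-period effect alone puts Ga higher.
Te > Ga: period and group pull opposite ways; the across-period shift dominates (190 vs 29 kJ/mol).
F > Te: both effects reinforce here, so F is clearly the higher of the two.
Cl > F: this pair runs against the simple trend — see the exception note.
Note the exception: Cl has a higher electron affinity than F, contrary to the simple trend — F's small 2p subshell makes the incoming electron feel strong e⁻–e⁻ repulsion, so Cl actually releases more energy on gaining an electron.
Approximate values (kJ/mol): F 328, Cl 349, Ca 2, Ga 29, Te 190.
So from lowest to highest: Ca < Ga < Te < F < Cl.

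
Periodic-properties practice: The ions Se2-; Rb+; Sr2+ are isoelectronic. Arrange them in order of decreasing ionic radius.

All of these have 36 electrons, so size is governed by nuclear charge alone: the more protons, the stronger the pull on the same electron cloud, and the smaller the ion.
Nuclear charges: Sr2+ (Z=38), Rb+ (Z=37), Se2- (Z=34).
Largest to smallest: Se2- > Rb+ > Sr2+.

Se2-, Rb+, Sr2+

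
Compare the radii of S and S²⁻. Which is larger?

Forming S²⁻ adds 2 electrons to S. More electron–electron repulsion in the same shell, with unchanged nuclear charge, lets the cloud expand.
An anion is larger than its parent atom: S²⁻ > S.

S²⁻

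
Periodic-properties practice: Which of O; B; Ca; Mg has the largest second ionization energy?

IE_2 is the cost of taking one more electron from the +1 cation: O⁺ still has 5 valence electrons; B⁺ still has 2 valence electrons; Ca⁺ still has 1 valence electron; Mg⁺ still has 1 valence electron.
All are still removing valence electrons, so compare the +1 ions as you would atoms: IE_2 generally rises across a period (higher Z_eff) and falls down a group (larger shell), subject to the usual subshell exceptions.
Valence configurations: O⁺ [He]2s²2p³, B⁺ [He]2s², Ca⁺ [Ar]4s¹, Mg⁺ [Ne]3s¹.
The numbers (kJ/mol): O 3388, B 2427, Ca 1145, Mg 1451.
Putting it together, IE_2: Ca < Mg < B < O.

O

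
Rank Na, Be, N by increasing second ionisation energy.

Be < N < Na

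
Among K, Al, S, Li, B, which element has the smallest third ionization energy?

After 2 electrons have been removed, what remains? K²⁺ is already 1 electron into the core; Al²⁺ still has 1 valence electron; S²⁺ still has 4 valence electrons; Li²⁺ is already 1 electron into the core; B²⁺ still has 1 valence electron.
Breaking into a closed-shell core is much more expensive than removing a leftover valence electron — K and Li have the largest IE_3 here.
Valence configurations: Al²⁺ [Ne]3s¹, S²⁺ [Ne]3s²3p², B²⁺ [He]2s¹.
The numbers (kJ/mol): K 4420, Al 2745, S 3357, Li 11815, B 3660.
Hence IE_3: Al < S < B < K < Li.

Al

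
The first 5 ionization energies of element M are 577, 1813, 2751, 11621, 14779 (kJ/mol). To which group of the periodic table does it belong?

Look for the largest jump between consecutive ionization energies: IE4/IE3 ≈ 4.2, far larger than any earlier ratio.
That jump marks the point where a core electron is being removed. So the atom has 3 valence electrons.
A main-group element with 3 valence electrons is in group 13.

Group 13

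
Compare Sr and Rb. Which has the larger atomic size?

Across a period the added protons contract the valence shell; down a group each new principal shell makes the atom larger.
All lie in period 5, so atomic radius increases right to left.
So Rb has the larger atomic size (Rb > Sr).

Rb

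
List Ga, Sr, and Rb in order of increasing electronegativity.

Ga is in period 4, group 13; Rb is in period 5, group 1; Sr is in period 5, group 2.
Electronegativity increases across a period and decreases down a group, tracking effective nuclear charge and atomic size.
Here both period and group differ, so the two effects have to be weighed against each other.
Sr > Rb: both are in period 5; the period trend gives Sr the larger value.
Ga > Sr: relative to Sr, both the across-period and down-group shifts push Ga's electronegativity up.
Approximate values (Pauling): Ga 1.81, Rb 0.82, Sr 0.95.
So from lowest to highest: Rb < Sr < Ga.

Rb < Sr < Ga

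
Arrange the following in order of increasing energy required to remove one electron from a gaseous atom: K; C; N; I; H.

Across a period the outer electron is held more tightly (higher IE₁); down a group it sits in a higher shell, more shielded, and comes off more easily.
Neither a single period nor a single group — weigh both effects.
I > K: the two effects oppose for this pair; the across-period effect wins (1008 vs 419 kJ/mol).
C > I: the two effects oppose for this pair; the down-group effect wins (1086 vs 1008 kJ/mol).
H > C: the two effects oppose for this pair; the down-group effect wins (1312 vs 1086 kJ/mol).
N > H: period and group pull opposite ways; the across-period shift dominates (1402 vs 1312 kJ/mol).
Approximate values (kJ/mol): H 1312, C 1086, N 1402, K 419, I 1008.
So from lowest to highest: K < I < C < H < N.

K < I < C < H < N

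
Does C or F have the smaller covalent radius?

F

C is in period 2, group 14; F is in period 2, group 17.
Moving right in a period, electrons are added to the same shell under a stronger nuclear pull, so atoms get smaller; moving down, a new shell is opened and atoms get larger.
All lie in period 2, so atomic radius increases right to left.
So F has the smaller covalent radius (F < C).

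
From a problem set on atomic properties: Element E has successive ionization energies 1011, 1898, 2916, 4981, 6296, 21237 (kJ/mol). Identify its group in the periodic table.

Group 15

Look for the largest jump between consecutive ionization energies: IE6/IE5 ≈ 3.4, far larger than any earlier ratio.
That jump marks the point where a core electron is being removed. So the atom has 5 valence electrons.
A main-group element with 5 valence electrons is in group 15.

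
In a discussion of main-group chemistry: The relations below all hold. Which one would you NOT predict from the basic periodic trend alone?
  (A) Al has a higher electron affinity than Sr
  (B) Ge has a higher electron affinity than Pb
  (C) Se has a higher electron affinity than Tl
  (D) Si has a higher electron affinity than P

(D)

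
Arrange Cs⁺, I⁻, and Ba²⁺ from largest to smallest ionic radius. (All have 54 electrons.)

I⁻, Cs⁺, Ba²⁺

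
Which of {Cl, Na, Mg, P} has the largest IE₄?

Mg

The fourth ionization energy removes an electron from the +3 ion. For each element: Cl³⁺ still has 4 valence electrons; Na³⁺ is already 2 electrons into the core; Mg³⁺ is already 1 electron into the core; P³⁺ still has 2 valence electrons.
Core electrons are held far more tightly than valence electrons, so Na and Mg top the IE_4 order.
Valence configurations: Cl³⁺ [Ne]3s²3p², P³⁺ [Ne]3s².
Tabulated IE_4 (kJ/mol): Cl 5159, Na 9543, Mg 10543, P 4964.
Putting it together, IE_4: P < Cl < Na < Mg.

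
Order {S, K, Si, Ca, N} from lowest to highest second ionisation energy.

Ca, Si, S, N, K

The second ionization energy removes an electron from the +1 ion. For each element: S⁺ still has 5 valence electrons; K⁺ is the bare [Ar] core; Si⁺ still has 3 valence electrons; Ca⁺ still has 1 valence electron; N⁺ still has 4 valence electrons.
Core electrons are held far more tightly than valence electrons, so K tops the IE_2 order.
Valence configurations: S⁺ [Ne]3s²3p³, Si⁺ [Ne]3s²3p¹, Ca⁺ [Ar]4s¹, N⁺ [He]2s²2p².
Approximate IE_2 values (kJ/mol): S 2252, K 3052, Si 1577, Ca 1145, N 2856.
So the second ionization energies run Ca < Si < S < N < K.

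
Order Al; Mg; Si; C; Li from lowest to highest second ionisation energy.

Mg < Si < Al < C < Li

IE_2 is the cost of taking one more electron from the +1 cation: Al⁺ still has 2 valence electrons; Mg⁺ still has 1 valence electron; Si⁺ still has 3 valence electrons; C⁺ still has 3 valence electrons; Li⁺ is the bare [He] core.
Breaking into a closed-shell core is much more expensive than removing a leftover valence electron — Li has the largest IE_2 here.
Valence configurations: Al⁺ [Ne]3s², Mg⁺ [Ne]3s¹, Si⁺ [Ne]3s²3p¹, C⁺ [He]2s²2p¹.
Si⁺ loses a lone 3p electron whereas Al⁺ must break into a filled 3s² pair, so IE_2(Al) > IE_2(Si) even though Si has the higher nuclear charge.
Approximate IE_2 values (kJ/mol): Al 1817, Mg 1451, Si 1577, C 2353, Li 7298.
Overall IE_2 order: Mg < Si < Al < C < Li.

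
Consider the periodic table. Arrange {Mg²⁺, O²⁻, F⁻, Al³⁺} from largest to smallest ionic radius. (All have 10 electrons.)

O²⁻ > F⁻ > Mg²⁺ > Al³⁺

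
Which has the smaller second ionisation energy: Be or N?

After 1 electron has been removed, what remains? Be⁺ still has 1 valence electron; N⁺ still has 4 valence electrons.
All are still removing valence electrons, so compare the +1 ions as you would atoms: IE_2 generally rises across a period (higher Z_eff) and falls down a group (larger shell), subject to the usual subshell exceptions.
Valence configurations: Be⁺ [He]2s¹, N⁺ [He]2s²2p².
Approximate IE_2 values (kJ/mol): Be 1757, N 2856.
Putting it together, IE_2: Be < N.

Be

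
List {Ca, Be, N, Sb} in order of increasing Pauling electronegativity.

Ca, Be, Sb, N

Be is in period 2, group 2; N is in period 2, group 15; Ca is in period 4, group 2; Sb is in period 5, group 15.
EN rises left→right (higher Z_eff, smaller atoms) and falls top→bottom (larger, more shielded atoms).
Neither a single period nor a single group — weigh both effects.
Be > Ca: Be sits above Ca in group 2, so the down-group effect alone puts Be higher.
Sb > Be: period and group pull opposite ways; the across-period shift dominates (2.05 vs 1.57).
N > Sb: they share group 15; the group trend gives N the larger value.
Approximate values (Pauling): Be 1.57, N 3.04, Ca 1.00, Sb 2.05.
So from lowest to highest: Ca < Be < Sb < N.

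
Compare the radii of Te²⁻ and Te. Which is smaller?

Forming Te²⁻ adds 2 electrons to Te. More electron–electron repulsion in the same shell, with unchanged nuclear charge, lets the cloud expand.
An anion is larger than its parent atom: Te²⁻ > Te.

Te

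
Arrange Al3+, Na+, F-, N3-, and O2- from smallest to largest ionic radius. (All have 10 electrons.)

Al3+ < Na+ < F- < O2- < N3-

All of these have 10 electrons, so size is governed by nuclear charge alone: the more protons, the stronger the pull on the same electron cloud, and the smaller the ion.
Nuclear charges: Al3+ (Z=13), Na+ (Z=11), F- (Z=9), O2- (Z=8), N3- (Z=7).
Smallest to largest: Al3+ < Na+ < F- < O2- < N3-.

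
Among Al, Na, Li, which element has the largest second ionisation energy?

Li

IE_2 is the cost of taking one more electron from the +1 cation: Al⁺ still has 2 valence electrons; Na⁺ is the bare [Ne] core; Li⁺ is the bare [He] core.
Breaking into a closed-shell core is much more expensive than removing a leftover valence electron — Na and Li have the largest IE_2 here.
Approximate IE_2 values (kJ/mol): Al 1817, Na 4562, Li 7298.
So the second ionization energies run Al < Na < Li.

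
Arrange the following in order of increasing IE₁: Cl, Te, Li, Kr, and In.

Across a period the outer electron is held more tightly (higher IE₁); down a group it sits in a higher shell, more shielded, and comes off more easily.
Neither a single period nor a single group — weigh both effects.
In > Li: period and group pull opposite ways; the across-period shift dominates (558 vs 520 kJ/mol).
Te > In: Te lies to the right of In in period 5, so the across-period effect alone puts Te higher.
Cl > Te: both effects reinforce here, so Cl is clearly the higher of the two.
Kr > Cl: the two effects oppose for this pair; the across-period effect wins (1351 vs 1251 kJ/mol).
Approximate values (kJ/mol): Li 520, Cl 1251, Kr 1351, In 558, Te 869.
So from lowest to highest: Li < In < Te < Cl < Kr.

Li < In < Te < Cl < Kr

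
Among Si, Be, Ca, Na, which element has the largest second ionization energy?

After 1 electron has been removed, what remains? Si⁺ still has 3 valence electrons; Be⁺ still has 1 valence electron; Ca⁺ still has 1 valence electron; Na⁺ is the bare [Ne] core.
Breaking into a closed-shell core is much more expensive than removing a leftover valence electron — Na has the largest IE_2 here.
Valence configurations: Si⁺ [Ne]3s²3p¹, Be⁺ [He]2s¹, Ca⁺ [Ar]4s¹.
Approximate IE_2 values (kJ/mol): Si 1577, Be 1757, Ca 1145, Na 4562.
Hence IE_2: Ca < Si < Be < Na.

Na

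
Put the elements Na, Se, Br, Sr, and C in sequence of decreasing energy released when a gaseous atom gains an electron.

Br > Se > C > Na > Sr

Electron affinity generally becomes more exothermic across a period toward the halogens and less exothermic down a group.
These span different periods and groups, so the two trends combine.
Na > Sr: period and group pull opposite ways; the down-group shift dominates (53 vs 5 kJ/mol).
C > Na: both effects reinforce here, so C is clearly the higher of the two.
Se > C: period and group pull opposite ways; the across-period shift dominates (195 vs 122 kJ/mol).
Br > Se: Br lies to the right of Se in period 4, so the across-period effect alone puts Br higher.
Tabulated electron affinity (kJ/mol): C 122, Na 53, Se 195, Br 325, Sr 5.
So from highest to lowest: Br > Se > C > Na > Sr.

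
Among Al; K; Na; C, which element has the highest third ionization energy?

Na

IE_3 is the cost of taking one more electron from the +2 cation: Al²⁺ still has 1 valence electron; K²⁺ is already 1 electron into the core; Na²⁺ is already 1 electron into the core; C²⁺ still has 2 valence electrons.
Usually core removal costs more than valence removal, but here the competition is close: a tightly held n=2 valence electron can cost more to remove than an n=3 core electron, so the actual values have to decide it.
Valence configurations: Al²⁺ [Ne]3s¹, C²⁺ [He]2s².
The numbers (kJ/mol): Al 2745, K 4420, Na 6910, C 4620.
Putting it together, IE_3: Al < K < C < Na.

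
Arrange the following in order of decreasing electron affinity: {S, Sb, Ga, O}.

S > O > Sb > Ga

O is in period 2, group 16; S is in period 3, group 16; Ga is in period 4, group 13; Sb is in period 5, group 15.
Atoms with high Z_eff and room in the valence shell (especially the halogens) have the most exothermic electron affinities.
These span different periods and groups, so the two trends combine.
Sb > Ga: period and group pull opposite ways; the across-period shift dominates (103 vs 29 kJ/mol).
O > Sb: relative to Sb, both the across-period and down-group shifts push O's electron affinity up.
S > O: this pair runs against the simple trend — see the exception note.
Note the exception: S has a higher electron affinity than O, contrary to the simple trend — the compact 2p subshell of O repels the added electron more than S's larger 3p does.
Tabulated electron affinity (kJ/mol): O 141, S 200, Ga 29, Sb 103.
So from highest to lowest: S > O > Sb > Ga.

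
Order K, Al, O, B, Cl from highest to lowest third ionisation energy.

O > K > Cl > B > Al

The third ionization energy removes an electron from the +2 ion. For each element: K²⁺ is already 1 electron into the core; Al²⁺ still has 1 valence electron; O²⁺ still has 4 valence electrons; B²⁺ still has 1 valence electron; Cl²⁺ still has 5 valence electrons.
Usually core removal costs more than valence removal, but here the competition is close: a tightly held n=2 valence electron can cost more to remove than an n=3 core electron, so the actual values have to decide it.
Valence configurations: Al²⁺ [Ne]3s¹, O²⁺ [He]2s²2p², B²⁺ [He]2s¹, Cl²⁺ [Ne]3s²3p³.
Approximate IE_3 values (kJ/mol): K 4420, Al 2745, O 5300, B 3660, Cl 3822.
Hence IE_3: Al < B < Cl < K < O.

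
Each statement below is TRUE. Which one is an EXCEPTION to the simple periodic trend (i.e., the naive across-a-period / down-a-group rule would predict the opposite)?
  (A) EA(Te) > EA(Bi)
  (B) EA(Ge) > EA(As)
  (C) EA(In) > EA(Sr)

The general trend: electron affinity increases across a period and decreases down a group.
(A) Te (period 5, group 16) vs Bi (period 6, group 15): the stated order agrees with the simple trend.
(B) Ge (period 4, group 14) vs As (period 4, group 15): the stated order contradicts the simple trend.
(C) In (period 5, group 13) vs Sr (period 5, group 2): the stated order agrees with the simple trend.
The exception is (B): adding an electron to As's half-filled 4p³ is unfavourable, so Ge (4p²) has the more exothermic EA.

(B)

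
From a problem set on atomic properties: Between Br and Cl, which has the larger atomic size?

Br

Cl is in period 3, group 17; Br is in period 4, group 17.
Atomic radius shrinks across a period as nuclear charge pulls the same shell inward, and grows down a group as new shells are added.
All are in group 17, so atomic radius increases down the group.
So Br has the larger atomic size (Br > Cl).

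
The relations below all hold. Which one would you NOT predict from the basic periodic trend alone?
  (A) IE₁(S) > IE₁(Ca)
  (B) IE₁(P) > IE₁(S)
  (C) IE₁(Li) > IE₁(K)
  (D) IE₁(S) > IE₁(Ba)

The general trend: IE₁ increases across a period and decreases down a group.
(A) S (period 3, group 16) vs Ca (period 4, group 2): the stated order agrees with the simple trend.
(B) P (period 3, group 15) vs S (period 3, group 16): the stated order contradicts the simple trend.
(C) Li (period 2, group 1) vs K (period 4, group 1): the stated order agrees with the simple trend.
(D) S (period 3, group 16) vs Ba (period 6, group 2): the stated order agrees with the simple trend.
The exception is (B): S (3p⁴) ionizes more easily than half-filled P (3p³) because the paired 3p electron in S is pushed out by e⁻–e⁻ repulsion.

(B)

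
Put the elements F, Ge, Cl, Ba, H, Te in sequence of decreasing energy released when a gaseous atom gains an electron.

Electron affinity generally becomes more exothermic across a period toward the halogens and less exothermic down a group.
Here both period and group differ, so the two effects have to be weighed against each other.
H > Ba: the two effects oppose for this pair; the down-group effect wins (73 vs 14 kJ/mol).
Ge > H: period and group pull opposite ways; the across-period shift dominates (119 vs 73 kJ/mol).
Te > Ge: the two effects oppose for this pair; the across-period effect wins (190 vs 119 kJ/mol).
F > Te: relative to Te, both the across-period and down-group shifts push F's electron affinity up.
Cl > F: this pair runs against the simple trend — see the exception note.
Note the exception: Cl has a higher electron affinity than F, contrary to the simple trend — F's small 2p subshell makes the incoming electron feel strong e⁻–e⁻ repulsion, so Cl actually releases more energy on gaining an electron.
Approximate values (kJ/mol): H 73, F 328, Cl 349, Ge 119, Te 190, Ba 14.
So from highest to lowest: Cl > F > Te > Ge > H > Ba.

Cl > F > Te > Ge > H > Ba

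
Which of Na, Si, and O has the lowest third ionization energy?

Si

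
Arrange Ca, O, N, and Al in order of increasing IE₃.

Al < N < Ca < O

Consider each +2 ion: Ca²⁺ is the bare [Ar] core; O²⁺ still has 4 valence electrons; N²⁺ still has 3 valence electrons; Al²⁺ still has 1 valence electron.
Usually core removal costs more than valence removal, but here the competition is close: a tightly held n=2 valence electron can cost more to remove than an n=3 core electron, so the actual values have to decide it.
Valence configurations: O²⁺ [He]2s²2p², N²⁺ [He]2s²2p¹, Al²⁺ [Ne]3s¹.
Approximate IE_3 values (kJ/mol): Ca 4912, O 5300, N 4578, Al 2745.
So the third ionization energies run Al < N < Ca < O.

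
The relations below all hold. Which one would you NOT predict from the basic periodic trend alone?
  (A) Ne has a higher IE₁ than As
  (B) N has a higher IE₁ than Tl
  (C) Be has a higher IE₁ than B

(C)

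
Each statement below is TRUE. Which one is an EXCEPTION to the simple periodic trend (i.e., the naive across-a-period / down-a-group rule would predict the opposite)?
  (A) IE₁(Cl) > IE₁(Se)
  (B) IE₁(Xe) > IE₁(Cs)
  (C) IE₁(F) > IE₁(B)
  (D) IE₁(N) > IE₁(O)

The general trend: first ionization energy increases across a period and decreases down a group.
(A) Cl (period 3, group 17) vs Se (period 4, group 16): the stated order agrees with the simple trend.
(B) Xe (period 5, group 18) vs Cs (period 6, group 1): the stated order agrees with the simple trend.
(C) F (period 2, group 17) vs B (period 2, group 13): the stated order agrees with the simple trend.
(D) N (period 2, group 15) vs O (period 2, group 16): the stated order contradicts the simple trend.
The exception is (D): pairing an electron in O's 2p⁴ costs repulsion energy, so O ionizes more easily than half-filled N (2p³).

(D)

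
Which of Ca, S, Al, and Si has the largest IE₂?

The second ionization energy removes an electron from the +1 ion. For each element: Ca⁺ still has 1 valence electron; S⁺ still has 5 valence electrons; Al⁺ still has 2 valence electrons; Si⁺ still has 3 valence electrons.
All are still removing valence electrons, so compare the +1 ions as you would atoms: IE_2 generally rises across a period (higher Z_eff) and falls down a group (larger shell), subject to the usual subshell exceptions.
Valence configurations: Ca⁺ [Ar]4s¹, S⁺ [Ne]3s²3p³, Al⁺ [Ne]3s², Si⁺ [Ne]3s²3p¹.
Si⁺ loses a lone 3p electron whereas Al⁺ must break into a filled 3s² pair, so IE_2(Al) > IE_2(Si) even though Si has the higher nuclear charge.
Tabulated IE_2 (kJ/mol): Ca 1145, S 2252, Al 1817, Si 1577.
Putting it together, IE_2: Ca < Si < Al < S.

S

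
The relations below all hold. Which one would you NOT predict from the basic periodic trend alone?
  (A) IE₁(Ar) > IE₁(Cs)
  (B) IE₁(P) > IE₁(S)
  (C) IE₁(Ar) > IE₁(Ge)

The general trend: IE₁ increases across a period and decreases down a group.
(A) Ar (period 3, group 18) vs Cs (period 6, group 1): the stated order agrees with the simple trend.
(B) P (period 3, group 15) vs S (period 3, group 16): the stated order contradicts the simple trend.
(C) Ar (period 3, group 18) vs Ge (period 4, group 14): the stated order agrees with the simple trend.
The exception is (B): S (3p⁴) ionizes more easily than half-filled P (3p³) because the paired 3p electron in S is pushed out by e⁻–e⁻ repulsion.

(B)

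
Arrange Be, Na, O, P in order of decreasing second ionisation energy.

After 1 electron has been removed, what remains? Be⁺ still has 1 valence electron; Na⁺ is the bare [Ne] core; O⁺ still has 5 valence electrons; P⁺ still has 4 valence electrons.
Breaking into a closed-shell core is much more expensive than removing a leftover valence electron — Na has the largest IE_2 here.
Valence configurations: Be⁺ [He]2s¹, O⁺ [He]2s²2p³, P⁺ [Ne]3s²3p².
Tabulated IE_2 (kJ/mol): Be 1757, Na 4562, O 3388, P 1907.
Putting it together, IE_2: Be < P < O < Na.

Na, O, P, Be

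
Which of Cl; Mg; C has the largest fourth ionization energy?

Mg

Consider each +3 ion: Cl³⁺ still has 4 valence electrons; Mg³⁺ is already 1 electron into the core; C³⁺ still has 1 valence electron.
Breaking into a closed-shell core is much more expensive than removing a leftover valence electron — Mg has the largest IE_4 here.
Valence configurations: Cl³⁺ [Ne]3s²3p², C³⁺ [He]2s¹.
The numbers (kJ/mol): Cl 5159, Mg 10543, C 6223.
Hence IE_4: Cl < C < Mg.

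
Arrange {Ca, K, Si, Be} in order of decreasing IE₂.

K > Be > Si > Ca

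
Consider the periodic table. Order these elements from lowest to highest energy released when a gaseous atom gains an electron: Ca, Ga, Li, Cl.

Li is in period 2, group 1; Cl is in period 3, group 17; Ca is in period 4, group 2; Ga is in period 4, group 13.
Atoms with high Z_eff and room in the valence shell (especially the halogens) have the most exothermic electron affinities.
Neither a single period nor a single group — weigh both effects.
Ga > Ca: both are in period 4; the period trend gives Ga the larger value.
Li > Ga: the two effects oppose for this pair; the down-group effect wins (60 vs 29 kJ/mol).
Cl > Li: period and group pull opposite ways; the across-period shift dominates (349 vs 60 kJ/mol).
Tabulated electron affinity (kJ/mol): Li 60, Cl 349, Ca 2, Ga 29.
So from lowest to highest: Ca < Ga < Li < Cl.

Ca < Ga < Li < Cl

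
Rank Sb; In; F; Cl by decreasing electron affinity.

Cl, F, Sb, In

F is in period 2, group 17; Cl is in period 3, group 17; In is in period 5, group 13; Sb is in period 5, group 15.
Adding an electron releases more energy for atoms nearer the top right (short of the noble gases).
Neither a single period nor a single group — weigh both effects.
Sb > In: both are in period 5; the period trend gives Sb the larger value.
F > Sb: both effects reinforce here, so F is clearly the higher of the two.
Cl > F: this pair runs against the simple trend — see the exception note.
Note the exception: Cl has a higher electron affinity than F, contrary to the simple trend — F's small 2p subshell makes the incoming electron feel strong e⁻–e⁻ repulsion, so Cl actually releases more energy on gaining an electron.
Approximate values (kJ/mol): F 328, Cl 349, In 29, Sb 103.
So from highest to lowest: Cl > F > Sb > In.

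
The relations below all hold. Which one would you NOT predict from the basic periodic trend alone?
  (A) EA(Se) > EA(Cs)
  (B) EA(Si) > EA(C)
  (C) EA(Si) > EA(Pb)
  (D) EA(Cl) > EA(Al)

The general trend: electron affinity increases across a period and decreases down a group.
(A) Se (period 4, group 16) vs Cs (period 6, group 1): the stated order agrees with the simple trend.
(B) Si (period 3, group 14) vs C (period 2, group 14): the stated order contradicts the simple trend.
(C) Si (period 3, group 14) vs Pb (period 6, group 14): the stated order agrees with the simple trend.
(D) Cl (period 3, group 17) vs Al (period 3, group 13): the stated order agrees with the simple trend.
The exception is (B): Si's larger, more diffuse 3p orbitals accept an added electron slightly more readily than C's compact 2p.

(B)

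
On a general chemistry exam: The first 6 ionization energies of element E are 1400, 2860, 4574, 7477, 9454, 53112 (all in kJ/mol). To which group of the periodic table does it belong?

Group 15

Look for the largest jump between consecutive ionization energies: IE6/IE5 ≈ 5.6, far larger than any earlier ratio.
That jump marks the point where a core electron is being removed. So the atom has 5 valence electrons.
A main-group element with 5 valence electrons is in group 15.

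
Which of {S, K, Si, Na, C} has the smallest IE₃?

Si

IE_3 is the cost of taking one more electron from the +2 cation: S²⁺ still has 4 valence electrons; K²⁺ is already 1 electron into the core; Si²⁺ still has 2 valence electrons; Na²⁺ is already 1 electron into the core; C²⁺ still has 2 valence electrons.
Usually core removal costs more than valence removal, but here the competition is close: a tightly held n=2 valence electron can cost more to remove than an n=3 core electron, so the actual values have to decide it.
Valence configurations: S²⁺ [Ne]3s²3p², Si²⁺ [Ne]3s², C²⁺ [He]2s².
Approximate IE_3 values (kJ/mol): S 3357, K 4420, Si 3232, Na 6910, C 4620.
Overall IE_3 order: Si < S < K < C < Na.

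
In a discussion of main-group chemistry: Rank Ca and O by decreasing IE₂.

O > Ca

The second ionization energy removes an electron from the +1 ion. For each element: Ca⁺ still has 1 valence electron; O⁺ still has 5 valence electrons.
All are still removing valence electrons, so compare the +1 ions as you would atoms: IE_2 generally rises across a period (higher Z_eff) and falls down a group (larger shell), subject to the usual subshell exceptions.
Valence configurations: Ca⁺ [Ar]4s¹, O⁺ [He]2s²2p³.
Tabulated IE_2 (kJ/mol): Ca 1145, O 3388.
So the second ionization energies run Ca < O.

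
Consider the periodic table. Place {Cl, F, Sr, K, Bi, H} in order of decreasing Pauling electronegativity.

F, Cl, H, Bi, Sr, K

H is in period 1, group 1; F is in period 2, group 17; Cl is in period 3, group 17; K is in period 4, group 1; Sr is in period 5, group 2; Bi is in period 6, group 15.
Smaller atoms with higher effective nuclear charge are more electronegative.
Neither a single period nor a single group — weigh both effects.
Sr > K: the two effects oppose for this pair; the across-period effect wins (0.95 vs 0.82).
Bi > Sr: period and group pull opposite ways; the across-period shift dominates (2.02 vs 0.95).
H > Bi: period and group pull opposite ways; the down-group shift dominates (2.20 vs 2.02).
Cl > H: the two effects oppose for this pair; the across-period effect wins (3.16 vs 2.20).
F > Cl: they share group 17; the group trend gives F the larger value.
Tabulated electronegativity (Pauling): H 2.20, F 3.98, Cl 3.16, K 0.82, Sr 0.95, Bi 2.02.
So from highest to lowest: F > Cl > H > Bi > Sr > K.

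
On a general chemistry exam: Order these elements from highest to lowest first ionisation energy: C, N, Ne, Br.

C is in period 2, group 14; N is in period 2, group 15; Ne is in period 2, group 18; Br is in period 4, group 17.
IE₁ increases left→right with effective nuclear charge and decreases top→bottom as the valence shell moves farther out.
Here both period and group differ, so the two effects have to be weighed against each other.
Br > C: the two effects oppose for this pair; the across-period effect wins (1140 vs 1086 kJ/mol).
N > Br: the two effects oppose for this pair; the down-group effect wins (1402 vs 1140 kJ/mol).
Ne > N: Ne lies to the right of N in period 2, so the across-period effect alone puts Ne higher.
Tabulated first ionization energy (kJ/mol): C 1086, N 1402, Ne 2081, Br 1140.
So from highest to lowest: Ne > N > Br > C.

Ne > N > Br > C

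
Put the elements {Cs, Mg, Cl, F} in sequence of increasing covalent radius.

Moving right in a period, electrons are added to the same shell under a stronger nuclear pull, so atoms get smaller; moving down, a new shell is opened and atoms get larger.
These span different periods and groups, so the two trends combine.
Cl > F: they share group 17; the group trend gives Cl the larger value.
Mg > Cl: Mg lies to the left of Cl in period 3, so the across-period effect alone puts Mg larger.
Cs > Mg: relative to Mg, both the across-period and down-group shifts push Cs's atomic radius up.
Approximate values (pm): F 64, Mg 139, Cl 99, Cs 232.
So from smallest to largest: F < Cl < Mg < Cs.

F < Cl < Mg < Cs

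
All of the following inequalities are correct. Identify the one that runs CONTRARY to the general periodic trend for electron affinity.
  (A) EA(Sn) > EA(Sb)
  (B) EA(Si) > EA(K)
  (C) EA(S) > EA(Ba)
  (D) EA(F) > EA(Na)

The general trend: electron affinity increases across a period and decreases down a group.
(A) Sn (period 5, group 14) vs Sb (period 5, group 15): the stated order contradicts the simple trend.
(B) Si (period 3, group 14) vs K (period 4, group 1): the stated order agrees with the simple trend.
(C) S (period 3, group 16) vs Ba (period 6, group 2): the stated order agrees with the simple trend.
(D) F (period 2, group 17) vs Na (period 3, group 1): the stated order agrees with the simple trend.
The exception is (A): adding an electron to Sb's half-filled 5p³ is unfavourable, so Sn has the more exothermic EA.

(A)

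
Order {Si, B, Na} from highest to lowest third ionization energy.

Na > B > Si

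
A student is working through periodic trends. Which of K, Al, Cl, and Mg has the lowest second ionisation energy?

The second ionization energy removes an electron from the +1 ion. For each element: K⁺ is the bare [Ar] core; Al⁺ still has 2 valence electrons; Cl⁺ still has 6 valence electrons; Mg⁺ still has 1 valence electron.
Core electrons are held far more tightly than valence electrons, so K tops the IE_2 order.
Valence configurations: Al⁺ [Ne]3s², Cl⁺ [Ne]3s²3p⁴, Mg⁺ [Ne]3s¹.
The numbers (kJ/mol): K 3052, Al 1817, Cl 2298, Mg 1451.
Overall IE_2 order: Mg < Al < Cl < K.

Mg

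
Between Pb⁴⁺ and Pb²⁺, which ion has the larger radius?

Pb²⁺

Both ions have Z = 82 protons, but Pb⁴⁺ has lost more electrons, so its remaining electrons feel a larger effective nuclear charge per electron and are pulled in more tightly.
Higher positive charge → smaller ion, so Pb²⁺ > Pb⁴⁺.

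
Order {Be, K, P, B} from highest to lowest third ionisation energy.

After 2 electrons have been removed, what remains? Be²⁺ is the bare [He] core; K²⁺ is already 1 electron into the core; P²⁺ still has 3 valence electrons; B²⁺ still has 1 valence electron.
Pulling an electron out of a noble-gas core costs far more than removing a remaining valence electron, so K and Be sit at the high end of IE_3.
Valence configurations: P²⁺ [Ne]3s²3p¹, B²⁺ [He]2s¹.
The numbers (kJ/mol): Be 14849, K 4420, P 2914, B 3660.
Overall IE_3 order: P < B < K < Be.

Be, K, B, P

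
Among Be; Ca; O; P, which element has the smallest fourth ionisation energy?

P

The fourth ionization energy removes an electron from the +3 ion. For each element: Be³⁺ is already 1 electron into the core; Ca³⁺ is already 1 electron into the core; O³⁺ still has 3 valence electrons; P³⁺ still has 2 valence electrons.
Usually core removal costs more than valence removal, but here the competition is close: a tightly held n=2 valence electron can cost more to remove than an n=3 core electron, so the actual values have to decide it.
Valence configurations: O³⁺ [He]2s²2p¹, P³⁺ [Ne]3s².
The numbers (kJ/mol): Be 21007, Ca 6491, O 7469, P 4964.
Hence IE_4: P < Ca < O < Be.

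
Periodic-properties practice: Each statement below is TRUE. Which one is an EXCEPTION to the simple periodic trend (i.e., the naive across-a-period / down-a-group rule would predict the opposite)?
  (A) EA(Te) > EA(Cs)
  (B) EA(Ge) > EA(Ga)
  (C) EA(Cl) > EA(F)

The general trend: electron affinity increases across a period and decreases down a group.
(A) Te (period 5, group 16) vs Cs (period 6, group 1): the stated order agrees with the simple trend.
(B) Ge (period 4, group 14) vs Ga (period 4, group 13): the stated order agrees with the simple trend.
(C) Cl (period 3, group 17) vs F (period 2, group 17): the stated order contradicts the simple trend.
The exception is (C): F's small 2p subshell makes the incoming electron feel strong e⁻–e⁻ repulsion, so Cl actually releases more energy on gaining an electron.

(C)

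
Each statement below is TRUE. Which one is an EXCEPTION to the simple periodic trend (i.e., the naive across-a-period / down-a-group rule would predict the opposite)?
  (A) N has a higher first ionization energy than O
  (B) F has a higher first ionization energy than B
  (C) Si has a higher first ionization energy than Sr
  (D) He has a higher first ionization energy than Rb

(A)

The general trend: first ionization energy increases across a period and decreases down a group.
(A) N (period 2, group 15) vs O (period 2, group 16): the stated order contradicts the simple trend.
(B) F (period 2, group 17) vs B (period 2, group 13): the stated order agrees with the simple trend.
(C) Si (period 3, group 14) vs Sr (period 5, group 2): the stated order agrees with the simple trend.
(D) He (period 1, group 18) vs Rb (period 5, group 1): the stated order agrees with the simple trend.
The exception is (A): pairing an electron in O's 2p⁴ costs repulsion energy, so O ionizes more easily than half-filled N (2p³).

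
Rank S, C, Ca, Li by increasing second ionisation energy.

After 1 electron has been removed, what remains? S⁺ still has 5 valence electrons; C⁺ still has 3 valence electrons; Ca⁺ still has 1 valence electron; Li⁺ is the bare [He] core.
Core electrons are held far more tightly than valence electrons, so Li tops the IE_2 order.
Valence configurations: S⁺ [Ne]3s²3p³, C⁺ [He]2s²2p¹, Ca⁺ [Ar]4s¹.
Tabulated IE_2 (kJ/mol): S 2252, C 2353, Ca 1145, Li 7298.
So the second ionization energies run Ca < S < C < Li.

Ca < S < C < Li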